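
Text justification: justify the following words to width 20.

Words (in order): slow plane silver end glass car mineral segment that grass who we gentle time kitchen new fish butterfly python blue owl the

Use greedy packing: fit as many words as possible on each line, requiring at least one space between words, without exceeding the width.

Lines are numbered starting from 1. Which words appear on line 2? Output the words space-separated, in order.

Line 1: ['slow', 'plane', 'silver'] (min_width=17, slack=3)
Line 2: ['end', 'glass', 'car'] (min_width=13, slack=7)
Line 3: ['mineral', 'segment', 'that'] (min_width=20, slack=0)
Line 4: ['grass', 'who', 'we', 'gentle'] (min_width=19, slack=1)
Line 5: ['time', 'kitchen', 'new'] (min_width=16, slack=4)
Line 6: ['fish', 'butterfly'] (min_width=14, slack=6)
Line 7: ['python', 'blue', 'owl', 'the'] (min_width=19, slack=1)

Answer: end glass car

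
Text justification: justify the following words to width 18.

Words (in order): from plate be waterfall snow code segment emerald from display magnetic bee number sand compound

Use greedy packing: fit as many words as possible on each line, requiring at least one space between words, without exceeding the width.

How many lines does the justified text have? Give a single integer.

Answer: 7

Derivation:
Line 1: ['from', 'plate', 'be'] (min_width=13, slack=5)
Line 2: ['waterfall', 'snow'] (min_width=14, slack=4)
Line 3: ['code', 'segment'] (min_width=12, slack=6)
Line 4: ['emerald', 'from'] (min_width=12, slack=6)
Line 5: ['display', 'magnetic'] (min_width=16, slack=2)
Line 6: ['bee', 'number', 'sand'] (min_width=15, slack=3)
Line 7: ['compound'] (min_width=8, slack=10)
Total lines: 7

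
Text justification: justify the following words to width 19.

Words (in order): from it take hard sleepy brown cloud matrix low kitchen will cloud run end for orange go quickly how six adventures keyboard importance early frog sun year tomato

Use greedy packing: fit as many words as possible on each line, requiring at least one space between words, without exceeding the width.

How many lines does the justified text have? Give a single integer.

Answer: 10

Derivation:
Line 1: ['from', 'it', 'take', 'hard'] (min_width=17, slack=2)
Line 2: ['sleepy', 'brown', 'cloud'] (min_width=18, slack=1)
Line 3: ['matrix', 'low', 'kitchen'] (min_width=18, slack=1)
Line 4: ['will', 'cloud', 'run', 'end'] (min_width=18, slack=1)
Line 5: ['for', 'orange', 'go'] (min_width=13, slack=6)
Line 6: ['quickly', 'how', 'six'] (min_width=15, slack=4)
Line 7: ['adventures', 'keyboard'] (min_width=19, slack=0)
Line 8: ['importance', 'early'] (min_width=16, slack=3)
Line 9: ['frog', 'sun', 'year'] (min_width=13, slack=6)
Line 10: ['tomato'] (min_width=6, slack=13)
Total lines: 10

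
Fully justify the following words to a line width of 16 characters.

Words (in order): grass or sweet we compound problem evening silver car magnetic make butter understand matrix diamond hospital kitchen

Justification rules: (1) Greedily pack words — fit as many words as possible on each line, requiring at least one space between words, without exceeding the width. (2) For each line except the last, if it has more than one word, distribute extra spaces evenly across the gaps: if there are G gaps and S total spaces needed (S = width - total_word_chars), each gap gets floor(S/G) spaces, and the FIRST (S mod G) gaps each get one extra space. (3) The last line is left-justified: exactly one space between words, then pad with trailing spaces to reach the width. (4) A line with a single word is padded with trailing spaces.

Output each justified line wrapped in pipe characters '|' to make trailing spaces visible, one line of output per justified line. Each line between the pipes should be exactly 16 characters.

Line 1: ['grass', 'or', 'sweet'] (min_width=14, slack=2)
Line 2: ['we', 'compound'] (min_width=11, slack=5)
Line 3: ['problem', 'evening'] (min_width=15, slack=1)
Line 4: ['silver', 'car'] (min_width=10, slack=6)
Line 5: ['magnetic', 'make'] (min_width=13, slack=3)
Line 6: ['butter'] (min_width=6, slack=10)
Line 7: ['understand'] (min_width=10, slack=6)
Line 8: ['matrix', 'diamond'] (min_width=14, slack=2)
Line 9: ['hospital', 'kitchen'] (min_width=16, slack=0)

Answer: |grass  or  sweet|
|we      compound|
|problem  evening|
|silver       car|
|magnetic    make|
|butter          |
|understand      |
|matrix   diamond|
|hospital kitchen|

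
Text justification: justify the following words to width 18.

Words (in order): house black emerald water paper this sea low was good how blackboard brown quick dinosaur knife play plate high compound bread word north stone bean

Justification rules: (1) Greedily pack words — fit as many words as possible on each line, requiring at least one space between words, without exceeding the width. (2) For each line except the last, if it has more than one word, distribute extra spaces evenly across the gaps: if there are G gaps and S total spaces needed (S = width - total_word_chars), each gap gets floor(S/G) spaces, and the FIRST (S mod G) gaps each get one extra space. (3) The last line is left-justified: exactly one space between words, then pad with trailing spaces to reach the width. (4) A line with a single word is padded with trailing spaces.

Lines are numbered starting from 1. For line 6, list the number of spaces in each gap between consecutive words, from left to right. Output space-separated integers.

Line 1: ['house', 'black'] (min_width=11, slack=7)
Line 2: ['emerald', 'water'] (min_width=13, slack=5)
Line 3: ['paper', 'this', 'sea', 'low'] (min_width=18, slack=0)
Line 4: ['was', 'good', 'how'] (min_width=12, slack=6)
Line 5: ['blackboard', 'brown'] (min_width=16, slack=2)
Line 6: ['quick', 'dinosaur'] (min_width=14, slack=4)
Line 7: ['knife', 'play', 'plate'] (min_width=16, slack=2)
Line 8: ['high', 'compound'] (min_width=13, slack=5)
Line 9: ['bread', 'word', 'north'] (min_width=16, slack=2)
Line 10: ['stone', 'bean'] (min_width=10, slack=8)

Answer: 5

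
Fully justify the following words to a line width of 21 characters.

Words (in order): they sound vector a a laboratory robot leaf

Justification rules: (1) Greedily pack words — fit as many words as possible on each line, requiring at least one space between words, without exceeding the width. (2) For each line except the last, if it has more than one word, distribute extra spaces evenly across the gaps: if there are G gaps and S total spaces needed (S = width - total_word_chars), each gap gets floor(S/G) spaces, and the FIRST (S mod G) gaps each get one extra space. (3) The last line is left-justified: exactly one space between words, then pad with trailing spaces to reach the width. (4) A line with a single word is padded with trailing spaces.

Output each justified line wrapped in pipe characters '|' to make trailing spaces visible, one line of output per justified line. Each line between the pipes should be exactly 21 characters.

Line 1: ['they', 'sound', 'vector', 'a', 'a'] (min_width=21, slack=0)
Line 2: ['laboratory', 'robot', 'leaf'] (min_width=21, slack=0)

Answer: |they sound vector a a|
|laboratory robot leaf|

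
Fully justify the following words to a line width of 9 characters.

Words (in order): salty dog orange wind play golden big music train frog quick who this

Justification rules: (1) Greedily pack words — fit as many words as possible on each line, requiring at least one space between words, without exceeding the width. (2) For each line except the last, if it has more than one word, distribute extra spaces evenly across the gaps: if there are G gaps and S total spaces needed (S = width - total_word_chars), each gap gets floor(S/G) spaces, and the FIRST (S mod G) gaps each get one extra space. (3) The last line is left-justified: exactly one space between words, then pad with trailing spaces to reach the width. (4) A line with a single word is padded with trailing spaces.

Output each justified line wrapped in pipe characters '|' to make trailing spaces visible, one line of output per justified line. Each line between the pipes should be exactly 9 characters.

Line 1: ['salty', 'dog'] (min_width=9, slack=0)
Line 2: ['orange'] (min_width=6, slack=3)
Line 3: ['wind', 'play'] (min_width=9, slack=0)
Line 4: ['golden'] (min_width=6, slack=3)
Line 5: ['big', 'music'] (min_width=9, slack=0)
Line 6: ['train'] (min_width=5, slack=4)
Line 7: ['frog'] (min_width=4, slack=5)
Line 8: ['quick', 'who'] (min_width=9, slack=0)
Line 9: ['this'] (min_width=4, slack=5)

Answer: |salty dog|
|orange   |
|wind play|
|golden   |
|big music|
|train    |
|frog     |
|quick who|
|this     |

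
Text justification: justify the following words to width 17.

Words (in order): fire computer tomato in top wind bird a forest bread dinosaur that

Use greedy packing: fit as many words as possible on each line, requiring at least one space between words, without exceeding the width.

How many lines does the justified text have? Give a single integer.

Answer: 5

Derivation:
Line 1: ['fire', 'computer'] (min_width=13, slack=4)
Line 2: ['tomato', 'in', 'top'] (min_width=13, slack=4)
Line 3: ['wind', 'bird', 'a'] (min_width=11, slack=6)
Line 4: ['forest', 'bread'] (min_width=12, slack=5)
Line 5: ['dinosaur', 'that'] (min_width=13, slack=4)
Total lines: 5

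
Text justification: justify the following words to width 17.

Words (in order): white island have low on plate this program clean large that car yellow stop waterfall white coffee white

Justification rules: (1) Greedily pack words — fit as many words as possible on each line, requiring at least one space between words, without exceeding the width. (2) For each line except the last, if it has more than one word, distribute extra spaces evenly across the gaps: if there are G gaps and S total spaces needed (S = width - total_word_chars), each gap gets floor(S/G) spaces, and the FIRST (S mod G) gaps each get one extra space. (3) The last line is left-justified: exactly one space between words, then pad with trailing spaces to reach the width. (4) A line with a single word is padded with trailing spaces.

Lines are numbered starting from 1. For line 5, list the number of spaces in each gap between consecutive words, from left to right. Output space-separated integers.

Answer: 7

Derivation:
Line 1: ['white', 'island', 'have'] (min_width=17, slack=0)
Line 2: ['low', 'on', 'plate', 'this'] (min_width=17, slack=0)
Line 3: ['program', 'clean'] (min_width=13, slack=4)
Line 4: ['large', 'that', 'car'] (min_width=14, slack=3)
Line 5: ['yellow', 'stop'] (min_width=11, slack=6)
Line 6: ['waterfall', 'white'] (min_width=15, slack=2)
Line 7: ['coffee', 'white'] (min_width=12, slack=5)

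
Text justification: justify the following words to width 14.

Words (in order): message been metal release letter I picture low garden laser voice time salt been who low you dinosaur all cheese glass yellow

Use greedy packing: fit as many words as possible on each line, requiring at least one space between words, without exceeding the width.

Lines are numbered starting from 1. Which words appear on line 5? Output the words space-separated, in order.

Answer: garden laser

Derivation:
Line 1: ['message', 'been'] (min_width=12, slack=2)
Line 2: ['metal', 'release'] (min_width=13, slack=1)
Line 3: ['letter', 'I'] (min_width=8, slack=6)
Line 4: ['picture', 'low'] (min_width=11, slack=3)
Line 5: ['garden', 'laser'] (min_width=12, slack=2)
Line 6: ['voice', 'time'] (min_width=10, slack=4)
Line 7: ['salt', 'been', 'who'] (min_width=13, slack=1)
Line 8: ['low', 'you'] (min_width=7, slack=7)
Line 9: ['dinosaur', 'all'] (min_width=12, slack=2)
Line 10: ['cheese', 'glass'] (min_width=12, slack=2)
Line 11: ['yellow'] (min_width=6, slack=8)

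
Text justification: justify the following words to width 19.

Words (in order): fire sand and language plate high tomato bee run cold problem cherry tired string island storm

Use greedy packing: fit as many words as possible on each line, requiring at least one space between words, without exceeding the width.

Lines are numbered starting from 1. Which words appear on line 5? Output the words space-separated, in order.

Line 1: ['fire', 'sand', 'and'] (min_width=13, slack=6)
Line 2: ['language', 'plate', 'high'] (min_width=19, slack=0)
Line 3: ['tomato', 'bee', 'run', 'cold'] (min_width=19, slack=0)
Line 4: ['problem', 'cherry'] (min_width=14, slack=5)
Line 5: ['tired', 'string', 'island'] (min_width=19, slack=0)
Line 6: ['storm'] (min_width=5, slack=14)

Answer: tired string island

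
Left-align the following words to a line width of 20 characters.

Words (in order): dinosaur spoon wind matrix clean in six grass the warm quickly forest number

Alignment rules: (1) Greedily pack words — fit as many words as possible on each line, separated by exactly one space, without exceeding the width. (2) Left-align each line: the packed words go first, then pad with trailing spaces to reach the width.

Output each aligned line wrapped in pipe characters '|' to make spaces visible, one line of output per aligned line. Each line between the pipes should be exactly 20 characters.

Line 1: ['dinosaur', 'spoon', 'wind'] (min_width=19, slack=1)
Line 2: ['matrix', 'clean', 'in', 'six'] (min_width=19, slack=1)
Line 3: ['grass', 'the', 'warm'] (min_width=14, slack=6)
Line 4: ['quickly', 'forest'] (min_width=14, slack=6)
Line 5: ['number'] (min_width=6, slack=14)

Answer: |dinosaur spoon wind |
|matrix clean in six |
|grass the warm      |
|quickly forest      |
|number              |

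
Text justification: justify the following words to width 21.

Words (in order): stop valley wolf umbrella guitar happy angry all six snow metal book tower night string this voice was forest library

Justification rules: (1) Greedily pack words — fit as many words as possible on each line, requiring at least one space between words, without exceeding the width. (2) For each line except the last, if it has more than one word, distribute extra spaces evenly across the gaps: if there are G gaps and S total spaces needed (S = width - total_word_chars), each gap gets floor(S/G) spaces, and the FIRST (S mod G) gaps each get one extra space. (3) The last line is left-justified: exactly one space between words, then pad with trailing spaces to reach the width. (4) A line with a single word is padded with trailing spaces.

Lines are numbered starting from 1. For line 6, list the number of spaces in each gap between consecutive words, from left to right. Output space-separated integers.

Answer: 4 3

Derivation:
Line 1: ['stop', 'valley', 'wolf'] (min_width=16, slack=5)
Line 2: ['umbrella', 'guitar', 'happy'] (min_width=21, slack=0)
Line 3: ['angry', 'all', 'six', 'snow'] (min_width=18, slack=3)
Line 4: ['metal', 'book', 'tower'] (min_width=16, slack=5)
Line 5: ['night', 'string', 'this'] (min_width=17, slack=4)
Line 6: ['voice', 'was', 'forest'] (min_width=16, slack=5)
Line 7: ['library'] (min_width=7, slack=14)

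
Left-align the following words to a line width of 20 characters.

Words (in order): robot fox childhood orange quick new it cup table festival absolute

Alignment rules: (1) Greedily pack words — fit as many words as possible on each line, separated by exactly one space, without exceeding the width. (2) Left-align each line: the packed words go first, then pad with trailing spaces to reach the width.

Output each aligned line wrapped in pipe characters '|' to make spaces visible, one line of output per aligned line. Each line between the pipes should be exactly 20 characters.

Line 1: ['robot', 'fox', 'childhood'] (min_width=19, slack=1)
Line 2: ['orange', 'quick', 'new', 'it'] (min_width=19, slack=1)
Line 3: ['cup', 'table', 'festival'] (min_width=18, slack=2)
Line 4: ['absolute'] (min_width=8, slack=12)

Answer: |robot fox childhood |
|orange quick new it |
|cup table festival  |
|absolute            |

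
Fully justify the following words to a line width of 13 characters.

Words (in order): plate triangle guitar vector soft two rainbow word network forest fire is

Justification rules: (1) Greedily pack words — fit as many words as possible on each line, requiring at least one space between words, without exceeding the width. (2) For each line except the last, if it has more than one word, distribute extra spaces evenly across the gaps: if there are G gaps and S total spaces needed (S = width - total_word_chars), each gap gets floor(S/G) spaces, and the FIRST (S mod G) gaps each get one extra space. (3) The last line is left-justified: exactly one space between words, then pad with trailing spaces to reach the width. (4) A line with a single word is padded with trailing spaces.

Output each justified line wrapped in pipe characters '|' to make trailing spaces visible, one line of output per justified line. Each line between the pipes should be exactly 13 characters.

Answer: |plate        |
|triangle     |
|guitar vector|
|soft      two|
|rainbow  word|
|network      |
|forest   fire|
|is           |

Derivation:
Line 1: ['plate'] (min_width=5, slack=8)
Line 2: ['triangle'] (min_width=8, slack=5)
Line 3: ['guitar', 'vector'] (min_width=13, slack=0)
Line 4: ['soft', 'two'] (min_width=8, slack=5)
Line 5: ['rainbow', 'word'] (min_width=12, slack=1)
Line 6: ['network'] (min_width=7, slack=6)
Line 7: ['forest', 'fire'] (min_width=11, slack=2)
Line 8: ['is'] (min_width=2, slack=11)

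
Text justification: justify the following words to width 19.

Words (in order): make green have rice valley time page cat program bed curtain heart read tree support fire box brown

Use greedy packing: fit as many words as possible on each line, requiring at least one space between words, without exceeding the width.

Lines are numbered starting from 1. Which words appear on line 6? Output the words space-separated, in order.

Answer: fire box brown

Derivation:
Line 1: ['make', 'green', 'have'] (min_width=15, slack=4)
Line 2: ['rice', 'valley', 'time'] (min_width=16, slack=3)
Line 3: ['page', 'cat', 'program'] (min_width=16, slack=3)
Line 4: ['bed', 'curtain', 'heart'] (min_width=17, slack=2)
Line 5: ['read', 'tree', 'support'] (min_width=17, slack=2)
Line 6: ['fire', 'box', 'brown'] (min_width=14, slack=5)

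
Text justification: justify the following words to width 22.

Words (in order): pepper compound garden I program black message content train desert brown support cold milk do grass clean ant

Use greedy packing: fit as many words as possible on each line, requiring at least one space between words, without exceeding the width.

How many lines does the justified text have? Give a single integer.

Line 1: ['pepper', 'compound', 'garden'] (min_width=22, slack=0)
Line 2: ['I', 'program', 'black'] (min_width=15, slack=7)
Line 3: ['message', 'content', 'train'] (min_width=21, slack=1)
Line 4: ['desert', 'brown', 'support'] (min_width=20, slack=2)
Line 5: ['cold', 'milk', 'do', 'grass'] (min_width=18, slack=4)
Line 6: ['clean', 'ant'] (min_width=9, slack=13)
Total lines: 6

Answer: 6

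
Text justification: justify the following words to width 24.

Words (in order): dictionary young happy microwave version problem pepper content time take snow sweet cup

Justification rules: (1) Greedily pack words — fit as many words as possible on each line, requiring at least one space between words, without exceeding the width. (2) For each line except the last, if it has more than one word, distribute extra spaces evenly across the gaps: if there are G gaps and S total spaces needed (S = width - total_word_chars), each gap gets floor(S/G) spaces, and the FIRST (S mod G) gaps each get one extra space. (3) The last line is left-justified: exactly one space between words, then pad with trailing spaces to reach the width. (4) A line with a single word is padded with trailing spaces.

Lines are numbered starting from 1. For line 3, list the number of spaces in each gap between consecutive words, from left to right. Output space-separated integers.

Answer: 2 2

Derivation:
Line 1: ['dictionary', 'young', 'happy'] (min_width=22, slack=2)
Line 2: ['microwave', 'version'] (min_width=17, slack=7)
Line 3: ['problem', 'pepper', 'content'] (min_width=22, slack=2)
Line 4: ['time', 'take', 'snow', 'sweet', 'cup'] (min_width=24, slack=0)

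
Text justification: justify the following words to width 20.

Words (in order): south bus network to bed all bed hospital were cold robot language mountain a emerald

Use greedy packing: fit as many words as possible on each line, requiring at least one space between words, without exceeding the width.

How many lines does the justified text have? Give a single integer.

Line 1: ['south', 'bus', 'network', 'to'] (min_width=20, slack=0)
Line 2: ['bed', 'all', 'bed', 'hospital'] (min_width=20, slack=0)
Line 3: ['were', 'cold', 'robot'] (min_width=15, slack=5)
Line 4: ['language', 'mountain', 'a'] (min_width=19, slack=1)
Line 5: ['emerald'] (min_width=7, slack=13)
Total lines: 5

Answer: 5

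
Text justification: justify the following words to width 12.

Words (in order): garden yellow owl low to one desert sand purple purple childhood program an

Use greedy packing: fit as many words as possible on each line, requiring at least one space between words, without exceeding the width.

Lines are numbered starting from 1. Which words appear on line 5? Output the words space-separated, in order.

Answer: purple

Derivation:
Line 1: ['garden'] (min_width=6, slack=6)
Line 2: ['yellow', 'owl'] (min_width=10, slack=2)
Line 3: ['low', 'to', 'one'] (min_width=10, slack=2)
Line 4: ['desert', 'sand'] (min_width=11, slack=1)
Line 5: ['purple'] (min_width=6, slack=6)
Line 6: ['purple'] (min_width=6, slack=6)
Line 7: ['childhood'] (min_width=9, slack=3)
Line 8: ['program', 'an'] (min_width=10, slack=2)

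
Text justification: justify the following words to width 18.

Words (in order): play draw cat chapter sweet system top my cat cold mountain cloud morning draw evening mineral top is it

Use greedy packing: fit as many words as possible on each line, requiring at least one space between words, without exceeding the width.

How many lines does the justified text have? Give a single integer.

Answer: 7

Derivation:
Line 1: ['play', 'draw', 'cat'] (min_width=13, slack=5)
Line 2: ['chapter', 'sweet'] (min_width=13, slack=5)
Line 3: ['system', 'top', 'my', 'cat'] (min_width=17, slack=1)
Line 4: ['cold', 'mountain'] (min_width=13, slack=5)
Line 5: ['cloud', 'morning', 'draw'] (min_width=18, slack=0)
Line 6: ['evening', 'mineral'] (min_width=15, slack=3)
Line 7: ['top', 'is', 'it'] (min_width=9, slack=9)
Total lines: 7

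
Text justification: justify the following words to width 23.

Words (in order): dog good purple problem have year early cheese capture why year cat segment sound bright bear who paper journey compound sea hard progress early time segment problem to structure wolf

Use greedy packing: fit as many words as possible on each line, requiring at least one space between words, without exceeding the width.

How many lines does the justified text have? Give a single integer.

Answer: 9

Derivation:
Line 1: ['dog', 'good', 'purple', 'problem'] (min_width=23, slack=0)
Line 2: ['have', 'year', 'early', 'cheese'] (min_width=22, slack=1)
Line 3: ['capture', 'why', 'year', 'cat'] (min_width=20, slack=3)
Line 4: ['segment', 'sound', 'bright'] (min_width=20, slack=3)
Line 5: ['bear', 'who', 'paper', 'journey'] (min_width=22, slack=1)
Line 6: ['compound', 'sea', 'hard'] (min_width=17, slack=6)
Line 7: ['progress', 'early', 'time'] (min_width=19, slack=4)
Line 8: ['segment', 'problem', 'to'] (min_width=18, slack=5)
Line 9: ['structure', 'wolf'] (min_width=14, slack=9)
Total lines: 9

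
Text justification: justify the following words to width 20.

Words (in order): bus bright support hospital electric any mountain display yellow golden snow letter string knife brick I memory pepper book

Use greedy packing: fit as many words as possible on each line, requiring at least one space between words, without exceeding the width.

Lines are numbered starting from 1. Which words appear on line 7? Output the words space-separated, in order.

Line 1: ['bus', 'bright', 'support'] (min_width=18, slack=2)
Line 2: ['hospital', 'electric'] (min_width=17, slack=3)
Line 3: ['any', 'mountain', 'display'] (min_width=20, slack=0)
Line 4: ['yellow', 'golden', 'snow'] (min_width=18, slack=2)
Line 5: ['letter', 'string', 'knife'] (min_width=19, slack=1)
Line 6: ['brick', 'I', 'memory'] (min_width=14, slack=6)
Line 7: ['pepper', 'book'] (min_width=11, slack=9)

Answer: pepper book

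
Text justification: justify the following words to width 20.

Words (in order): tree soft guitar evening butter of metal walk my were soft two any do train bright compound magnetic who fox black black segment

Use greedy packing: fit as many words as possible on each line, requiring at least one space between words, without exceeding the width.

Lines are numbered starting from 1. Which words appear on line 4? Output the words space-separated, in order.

Answer: soft two any do

Derivation:
Line 1: ['tree', 'soft', 'guitar'] (min_width=16, slack=4)
Line 2: ['evening', 'butter', 'of'] (min_width=17, slack=3)
Line 3: ['metal', 'walk', 'my', 'were'] (min_width=18, slack=2)
Line 4: ['soft', 'two', 'any', 'do'] (min_width=15, slack=5)
Line 5: ['train', 'bright'] (min_width=12, slack=8)
Line 6: ['compound', 'magnetic'] (min_width=17, slack=3)
Line 7: ['who', 'fox', 'black', 'black'] (min_width=19, slack=1)
Line 8: ['segment'] (min_width=7, slack=13)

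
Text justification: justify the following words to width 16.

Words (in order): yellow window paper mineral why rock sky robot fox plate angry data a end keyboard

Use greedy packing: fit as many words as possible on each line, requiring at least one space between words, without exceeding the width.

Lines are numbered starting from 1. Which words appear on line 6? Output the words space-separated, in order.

Answer: keyboard

Derivation:
Line 1: ['yellow', 'window'] (min_width=13, slack=3)
Line 2: ['paper', 'mineral'] (min_width=13, slack=3)
Line 3: ['why', 'rock', 'sky'] (min_width=12, slack=4)
Line 4: ['robot', 'fox', 'plate'] (min_width=15, slack=1)
Line 5: ['angry', 'data', 'a', 'end'] (min_width=16, slack=0)
Line 6: ['keyboard'] (min_width=8, slack=8)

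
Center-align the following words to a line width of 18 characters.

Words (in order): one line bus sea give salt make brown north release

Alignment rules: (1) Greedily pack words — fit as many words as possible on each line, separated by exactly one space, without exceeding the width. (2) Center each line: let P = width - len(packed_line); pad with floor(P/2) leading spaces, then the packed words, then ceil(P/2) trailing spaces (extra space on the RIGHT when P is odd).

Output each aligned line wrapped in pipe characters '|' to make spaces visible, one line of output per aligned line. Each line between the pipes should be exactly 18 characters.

Line 1: ['one', 'line', 'bus', 'sea'] (min_width=16, slack=2)
Line 2: ['give', 'salt', 'make'] (min_width=14, slack=4)
Line 3: ['brown', 'north'] (min_width=11, slack=7)
Line 4: ['release'] (min_width=7, slack=11)

Answer: | one line bus sea |
|  give salt make  |
|   brown north    |
|     release      |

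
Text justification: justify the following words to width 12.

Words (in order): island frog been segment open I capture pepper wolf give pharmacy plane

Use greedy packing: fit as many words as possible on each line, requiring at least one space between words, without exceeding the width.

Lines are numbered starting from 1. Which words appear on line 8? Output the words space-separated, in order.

Answer: plane

Derivation:
Line 1: ['island', 'frog'] (min_width=11, slack=1)
Line 2: ['been', 'segment'] (min_width=12, slack=0)
Line 3: ['open', 'I'] (min_width=6, slack=6)
Line 4: ['capture'] (min_width=7, slack=5)
Line 5: ['pepper', 'wolf'] (min_width=11, slack=1)
Line 6: ['give'] (min_width=4, slack=8)
Line 7: ['pharmacy'] (min_width=8, slack=4)
Line 8: ['plane'] (min_width=5, slack=7)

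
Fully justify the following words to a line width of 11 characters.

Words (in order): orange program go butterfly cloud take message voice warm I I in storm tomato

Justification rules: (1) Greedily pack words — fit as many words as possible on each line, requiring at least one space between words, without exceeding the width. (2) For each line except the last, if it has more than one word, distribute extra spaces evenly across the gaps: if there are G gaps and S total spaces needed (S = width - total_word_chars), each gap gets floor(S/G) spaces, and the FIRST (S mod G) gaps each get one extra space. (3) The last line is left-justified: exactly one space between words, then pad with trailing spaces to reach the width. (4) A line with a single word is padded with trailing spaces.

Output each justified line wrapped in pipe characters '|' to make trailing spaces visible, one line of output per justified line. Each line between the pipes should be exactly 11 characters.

Line 1: ['orange'] (min_width=6, slack=5)
Line 2: ['program', 'go'] (min_width=10, slack=1)
Line 3: ['butterfly'] (min_width=9, slack=2)
Line 4: ['cloud', 'take'] (min_width=10, slack=1)
Line 5: ['message'] (min_width=7, slack=4)
Line 6: ['voice', 'warm'] (min_width=10, slack=1)
Line 7: ['I', 'I', 'in'] (min_width=6, slack=5)
Line 8: ['storm'] (min_width=5, slack=6)
Line 9: ['tomato'] (min_width=6, slack=5)

Answer: |orange     |
|program  go|
|butterfly  |
|cloud  take|
|message    |
|voice  warm|
|I    I   in|
|storm      |
|tomato     |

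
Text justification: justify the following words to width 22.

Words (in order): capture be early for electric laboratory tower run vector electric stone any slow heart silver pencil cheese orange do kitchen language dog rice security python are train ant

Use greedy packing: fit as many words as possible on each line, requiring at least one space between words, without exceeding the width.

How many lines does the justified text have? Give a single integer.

Answer: 9

Derivation:
Line 1: ['capture', 'be', 'early', 'for'] (min_width=20, slack=2)
Line 2: ['electric', 'laboratory'] (min_width=19, slack=3)
Line 3: ['tower', 'run', 'vector'] (min_width=16, slack=6)
Line 4: ['electric', 'stone', 'any'] (min_width=18, slack=4)
Line 5: ['slow', 'heart', 'silver'] (min_width=17, slack=5)
Line 6: ['pencil', 'cheese', 'orange'] (min_width=20, slack=2)
Line 7: ['do', 'kitchen', 'language'] (min_width=19, slack=3)
Line 8: ['dog', 'rice', 'security'] (min_width=17, slack=5)
Line 9: ['python', 'are', 'train', 'ant'] (min_width=20, slack=2)
Total lines: 9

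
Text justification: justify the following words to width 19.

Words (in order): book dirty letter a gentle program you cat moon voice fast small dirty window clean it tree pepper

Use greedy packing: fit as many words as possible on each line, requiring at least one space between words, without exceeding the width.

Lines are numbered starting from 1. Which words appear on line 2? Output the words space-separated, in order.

Answer: gentle program you

Derivation:
Line 1: ['book', 'dirty', 'letter', 'a'] (min_width=19, slack=0)
Line 2: ['gentle', 'program', 'you'] (min_width=18, slack=1)
Line 3: ['cat', 'moon', 'voice', 'fast'] (min_width=19, slack=0)
Line 4: ['small', 'dirty', 'window'] (min_width=18, slack=1)
Line 5: ['clean', 'it', 'tree'] (min_width=13, slack=6)
Line 6: ['pepper'] (min_width=6, slack=13)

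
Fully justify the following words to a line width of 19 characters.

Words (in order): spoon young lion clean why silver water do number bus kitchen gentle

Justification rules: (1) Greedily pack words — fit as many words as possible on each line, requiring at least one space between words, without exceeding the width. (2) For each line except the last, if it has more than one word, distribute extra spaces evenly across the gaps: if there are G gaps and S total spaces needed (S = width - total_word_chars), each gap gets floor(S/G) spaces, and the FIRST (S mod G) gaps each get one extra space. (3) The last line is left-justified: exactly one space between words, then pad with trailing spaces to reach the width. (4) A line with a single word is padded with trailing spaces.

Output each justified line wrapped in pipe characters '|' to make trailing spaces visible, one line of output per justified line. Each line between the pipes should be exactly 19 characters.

Line 1: ['spoon', 'young', 'lion'] (min_width=16, slack=3)
Line 2: ['clean', 'why', 'silver'] (min_width=16, slack=3)
Line 3: ['water', 'do', 'number', 'bus'] (min_width=19, slack=0)
Line 4: ['kitchen', 'gentle'] (min_width=14, slack=5)

Answer: |spoon   young  lion|
|clean   why  silver|
|water do number bus|
|kitchen gentle     |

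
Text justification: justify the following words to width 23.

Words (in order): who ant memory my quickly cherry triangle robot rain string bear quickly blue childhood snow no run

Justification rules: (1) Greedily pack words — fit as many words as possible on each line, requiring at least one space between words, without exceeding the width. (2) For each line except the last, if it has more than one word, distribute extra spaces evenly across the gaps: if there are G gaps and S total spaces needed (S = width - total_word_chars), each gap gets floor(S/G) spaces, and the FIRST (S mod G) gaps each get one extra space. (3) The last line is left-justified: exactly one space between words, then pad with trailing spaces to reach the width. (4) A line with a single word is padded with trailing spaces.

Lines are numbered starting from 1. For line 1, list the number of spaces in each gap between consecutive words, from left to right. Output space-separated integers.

Line 1: ['who', 'ant', 'memory', 'my'] (min_width=17, slack=6)
Line 2: ['quickly', 'cherry', 'triangle'] (min_width=23, slack=0)
Line 3: ['robot', 'rain', 'string', 'bear'] (min_width=22, slack=1)
Line 4: ['quickly', 'blue', 'childhood'] (min_width=22, slack=1)
Line 5: ['snow', 'no', 'run'] (min_width=11, slack=12)

Answer: 3 3 3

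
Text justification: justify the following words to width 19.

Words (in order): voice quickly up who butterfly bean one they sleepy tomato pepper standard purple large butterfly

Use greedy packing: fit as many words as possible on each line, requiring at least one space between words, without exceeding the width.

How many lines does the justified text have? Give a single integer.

Answer: 6

Derivation:
Line 1: ['voice', 'quickly', 'up'] (min_width=16, slack=3)
Line 2: ['who', 'butterfly', 'bean'] (min_width=18, slack=1)
Line 3: ['one', 'they', 'sleepy'] (min_width=15, slack=4)
Line 4: ['tomato', 'pepper'] (min_width=13, slack=6)
Line 5: ['standard', 'purple'] (min_width=15, slack=4)
Line 6: ['large', 'butterfly'] (min_width=15, slack=4)
Total lines: 6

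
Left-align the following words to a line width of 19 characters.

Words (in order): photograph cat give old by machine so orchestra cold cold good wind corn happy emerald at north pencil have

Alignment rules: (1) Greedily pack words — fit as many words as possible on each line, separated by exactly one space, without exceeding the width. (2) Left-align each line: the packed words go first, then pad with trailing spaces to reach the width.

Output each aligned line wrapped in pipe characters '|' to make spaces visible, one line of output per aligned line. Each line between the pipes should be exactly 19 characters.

Answer: |photograph cat give|
|old by machine so  |
|orchestra cold cold|
|good wind corn     |
|happy emerald at   |
|north pencil have  |

Derivation:
Line 1: ['photograph', 'cat', 'give'] (min_width=19, slack=0)
Line 2: ['old', 'by', 'machine', 'so'] (min_width=17, slack=2)
Line 3: ['orchestra', 'cold', 'cold'] (min_width=19, slack=0)
Line 4: ['good', 'wind', 'corn'] (min_width=14, slack=5)
Line 5: ['happy', 'emerald', 'at'] (min_width=16, slack=3)
Line 6: ['north', 'pencil', 'have'] (min_width=17, slack=2)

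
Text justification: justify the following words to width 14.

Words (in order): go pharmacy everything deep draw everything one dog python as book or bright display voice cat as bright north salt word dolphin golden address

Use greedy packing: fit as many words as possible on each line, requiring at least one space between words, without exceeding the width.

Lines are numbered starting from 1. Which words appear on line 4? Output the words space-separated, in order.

Answer: everything one

Derivation:
Line 1: ['go', 'pharmacy'] (min_width=11, slack=3)
Line 2: ['everything'] (min_width=10, slack=4)
Line 3: ['deep', 'draw'] (min_width=9, slack=5)
Line 4: ['everything', 'one'] (min_width=14, slack=0)
Line 5: ['dog', 'python', 'as'] (min_width=13, slack=1)
Line 6: ['book', 'or', 'bright'] (min_width=14, slack=0)
Line 7: ['display', 'voice'] (min_width=13, slack=1)
Line 8: ['cat', 'as', 'bright'] (min_width=13, slack=1)
Line 9: ['north', 'salt'] (min_width=10, slack=4)
Line 10: ['word', 'dolphin'] (min_width=12, slack=2)
Line 11: ['golden', 'address'] (min_width=14, slack=0)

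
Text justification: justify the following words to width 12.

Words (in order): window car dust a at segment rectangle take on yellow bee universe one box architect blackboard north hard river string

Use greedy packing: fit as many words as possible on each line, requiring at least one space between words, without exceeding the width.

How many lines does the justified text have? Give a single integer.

Answer: 12

Derivation:
Line 1: ['window', 'car'] (min_width=10, slack=2)
Line 2: ['dust', 'a', 'at'] (min_width=9, slack=3)
Line 3: ['segment'] (min_width=7, slack=5)
Line 4: ['rectangle'] (min_width=9, slack=3)
Line 5: ['take', 'on'] (min_width=7, slack=5)
Line 6: ['yellow', 'bee'] (min_width=10, slack=2)
Line 7: ['universe', 'one'] (min_width=12, slack=0)
Line 8: ['box'] (min_width=3, slack=9)
Line 9: ['architect'] (min_width=9, slack=3)
Line 10: ['blackboard'] (min_width=10, slack=2)
Line 11: ['north', 'hard'] (min_width=10, slack=2)
Line 12: ['river', 'string'] (min_width=12, slack=0)
Total lines: 12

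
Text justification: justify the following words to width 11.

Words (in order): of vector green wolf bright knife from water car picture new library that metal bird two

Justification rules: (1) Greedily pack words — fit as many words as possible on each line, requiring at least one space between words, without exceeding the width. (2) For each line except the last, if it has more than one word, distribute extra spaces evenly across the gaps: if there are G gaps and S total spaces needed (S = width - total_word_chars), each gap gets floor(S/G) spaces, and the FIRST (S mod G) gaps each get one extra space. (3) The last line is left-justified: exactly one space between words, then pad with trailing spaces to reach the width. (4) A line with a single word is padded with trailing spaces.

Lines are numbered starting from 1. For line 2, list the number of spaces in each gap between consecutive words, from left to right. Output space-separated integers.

Answer: 2

Derivation:
Line 1: ['of', 'vector'] (min_width=9, slack=2)
Line 2: ['green', 'wolf'] (min_width=10, slack=1)
Line 3: ['bright'] (min_width=6, slack=5)
Line 4: ['knife', 'from'] (min_width=10, slack=1)
Line 5: ['water', 'car'] (min_width=9, slack=2)
Line 6: ['picture', 'new'] (min_width=11, slack=0)
Line 7: ['library'] (min_width=7, slack=4)
Line 8: ['that', 'metal'] (min_width=10, slack=1)
Line 9: ['bird', 'two'] (min_width=8, slack=3)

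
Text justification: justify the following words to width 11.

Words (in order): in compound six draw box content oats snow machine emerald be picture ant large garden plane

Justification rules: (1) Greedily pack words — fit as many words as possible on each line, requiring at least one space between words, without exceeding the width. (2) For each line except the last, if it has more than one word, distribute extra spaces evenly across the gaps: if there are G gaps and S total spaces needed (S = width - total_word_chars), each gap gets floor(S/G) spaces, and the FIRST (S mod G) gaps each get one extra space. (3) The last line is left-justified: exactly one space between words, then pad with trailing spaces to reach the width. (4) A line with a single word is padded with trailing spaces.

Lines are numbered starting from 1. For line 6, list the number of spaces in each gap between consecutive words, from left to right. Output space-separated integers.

Line 1: ['in', 'compound'] (min_width=11, slack=0)
Line 2: ['six', 'draw'] (min_width=8, slack=3)
Line 3: ['box', 'content'] (min_width=11, slack=0)
Line 4: ['oats', 'snow'] (min_width=9, slack=2)
Line 5: ['machine'] (min_width=7, slack=4)
Line 6: ['emerald', 'be'] (min_width=10, slack=1)
Line 7: ['picture', 'ant'] (min_width=11, slack=0)
Line 8: ['large'] (min_width=5, slack=6)
Line 9: ['garden'] (min_width=6, slack=5)
Line 10: ['plane'] (min_width=5, slack=6)

Answer: 2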